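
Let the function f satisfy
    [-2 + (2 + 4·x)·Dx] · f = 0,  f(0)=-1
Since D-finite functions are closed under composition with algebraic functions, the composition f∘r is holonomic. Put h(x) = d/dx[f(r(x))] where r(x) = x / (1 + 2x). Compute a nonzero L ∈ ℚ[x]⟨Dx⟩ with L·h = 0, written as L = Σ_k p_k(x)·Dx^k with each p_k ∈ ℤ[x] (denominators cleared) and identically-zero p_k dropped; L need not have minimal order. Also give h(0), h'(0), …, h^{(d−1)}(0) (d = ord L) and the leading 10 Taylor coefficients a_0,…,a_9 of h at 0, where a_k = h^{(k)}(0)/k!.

f: a_k = -1, -1, 1/2, -1/2, 5/8, -7/8, 21/16, -33/16, 429/128, -715/128, …
Change of var in L_f (x↦r) gives L₀.
Derive L from L₀ (diff closure).
L = (-5 - 16·x) + (-1 - 6·x - 8·x^2)·Dx  (order 1).
h: a_k = -1, 5, -39/2, 141/2, -1995/8, 7059/8, -50435/16, 182461/16, -5347827/128, 19815255/128, …
ICs: h(0) = -1.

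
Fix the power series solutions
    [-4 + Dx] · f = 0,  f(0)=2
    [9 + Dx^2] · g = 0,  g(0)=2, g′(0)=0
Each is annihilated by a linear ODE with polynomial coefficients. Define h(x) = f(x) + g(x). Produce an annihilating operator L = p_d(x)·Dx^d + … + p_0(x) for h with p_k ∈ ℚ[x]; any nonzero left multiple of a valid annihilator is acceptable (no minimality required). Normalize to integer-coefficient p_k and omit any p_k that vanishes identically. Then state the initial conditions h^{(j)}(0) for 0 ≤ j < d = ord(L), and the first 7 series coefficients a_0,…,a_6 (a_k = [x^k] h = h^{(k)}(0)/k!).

f: a_k = 2, 8, 16, 64/3, 64/3, 256/15, 512/45, …
g: a_k = 2, 0, -9, 0, 27/4, 0, -81/40, …
L₀ := lclm(L_f,L_g); ord L₀ ≤ 1+2.
L = -36 + 9·Dx - 4·Dx^2 + Dx^3  (order 3).
h: a_k = 4, 8, 7, 64/3, 337/12, 256/15, 3367/360, …
ICs: h(0) = 4, h′(0) = 8, h′′(0) = 14.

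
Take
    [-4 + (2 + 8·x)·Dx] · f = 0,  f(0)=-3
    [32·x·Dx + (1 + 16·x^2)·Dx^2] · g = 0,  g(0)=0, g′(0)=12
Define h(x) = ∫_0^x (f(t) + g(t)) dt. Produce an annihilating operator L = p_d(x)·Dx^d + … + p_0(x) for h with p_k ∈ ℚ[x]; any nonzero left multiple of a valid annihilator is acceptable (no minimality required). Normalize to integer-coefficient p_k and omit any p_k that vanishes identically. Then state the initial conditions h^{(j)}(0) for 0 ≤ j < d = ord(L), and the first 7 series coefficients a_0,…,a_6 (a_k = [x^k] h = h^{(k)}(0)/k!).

f: a_k = -3, -6, 6, -12, 30, -84, 252, …
g: a_k = 0, 12, 0, -64, 0, 3072/5, 0, …
h₀=f+g: left-lcm gives L₀, ord ≤ 3.
h=∫h₀ ⇒ L = L₀·Dx.
L = (-32 - 320·x + 1536·x^2 + 3072·x^3)·Dx^2 + (-22 - 128·x + 320·x^2 + 6144·x^3 + 10752·x^4)·Dx^3 + (-1 + 12·x + 96·x^2 + 384·x^3 + 1792·x^4 + 3072·x^5)·Dx^4  (order 4).
h: a_k = 0, -3, 3, 2, -19, 6, 442/5, …
ICs: h(0) = 0, h′(0) = -3, h′′(0) = 6, h′′′(0) = 12.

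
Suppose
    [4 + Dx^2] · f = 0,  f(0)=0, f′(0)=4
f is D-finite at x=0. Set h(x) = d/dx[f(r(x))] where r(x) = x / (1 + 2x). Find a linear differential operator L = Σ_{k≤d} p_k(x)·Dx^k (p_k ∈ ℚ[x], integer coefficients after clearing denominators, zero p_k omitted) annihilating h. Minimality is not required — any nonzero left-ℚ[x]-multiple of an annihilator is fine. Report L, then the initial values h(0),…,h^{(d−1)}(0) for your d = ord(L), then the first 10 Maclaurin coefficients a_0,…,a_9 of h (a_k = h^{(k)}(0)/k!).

f: a_k = 0, 4, 0, -8/3, 0, 8/15, 0, -16/315, 0, 8/2835, …
Change of var in L_f (x↦r) gives L₀.
Derive L from L₀ (diff closure).
L = (28 + 96·x + 96·x^2) + (12 + 72·x + 144·x^2 + 96·x^3)·Dx + (1 + 8·x + 24·x^2 + 32·x^3 + 16·x^4)·Dx^2  (order 2).
h: a_k = 4, -16, 40, -64, 8/3, 480, -110896/45, 407296/45, -1793432/63, 5117920/63, …
ICs: h(0) = 4, h′(0) = -16.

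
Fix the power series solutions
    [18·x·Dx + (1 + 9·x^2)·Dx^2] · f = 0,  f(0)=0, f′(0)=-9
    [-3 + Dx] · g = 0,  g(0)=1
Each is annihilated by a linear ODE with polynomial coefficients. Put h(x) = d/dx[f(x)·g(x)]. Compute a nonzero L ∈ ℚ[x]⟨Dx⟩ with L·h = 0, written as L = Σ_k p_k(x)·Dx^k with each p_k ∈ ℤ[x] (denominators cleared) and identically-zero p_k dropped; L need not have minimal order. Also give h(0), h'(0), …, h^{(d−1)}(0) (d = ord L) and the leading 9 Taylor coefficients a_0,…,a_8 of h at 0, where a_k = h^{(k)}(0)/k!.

L = (9 + 135·x - 243·x^2 + 243·x^3) + (-54·x + 108·x^2 - 162·x^3)·Dx + (-1 + 3·x - 9·x^2 + 27·x^3)·Dx^2  (order 2).
h: a_k = -9, -54, -81/2, 162, -2187/8, -8019/4, 203391/80, 247131/14, -22655133/896, …
ICs: h(0) = -9, h′(0) = -54.

f: a_k = 0, -9, 0, 27, 0, -729/5, 0, 6561/7, 0, …
g: a_k = 1, 3, 9/2, 9/2, 27/8, 81/40, 81/80, 243/560, 729/4480, …
f·g: L₀ = L_f ⊗_s L_g, ord ≤ 2·1.
h=h₀': d/dx-closure on L₀ ⇒ L.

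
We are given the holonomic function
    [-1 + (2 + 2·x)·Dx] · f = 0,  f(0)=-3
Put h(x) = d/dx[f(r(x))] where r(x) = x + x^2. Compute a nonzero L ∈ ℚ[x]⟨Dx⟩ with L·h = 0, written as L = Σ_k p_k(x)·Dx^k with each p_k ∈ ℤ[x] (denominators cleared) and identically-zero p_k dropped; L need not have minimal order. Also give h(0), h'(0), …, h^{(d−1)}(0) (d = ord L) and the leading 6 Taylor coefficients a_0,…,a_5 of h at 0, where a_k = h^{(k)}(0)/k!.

L = 3 + (-2 - 6·x - 6·x^2 - 4·x^3)·Dx  (order 1).
h: a_k = -3/2, -9/4, 27/16, -9/32, -225/256, 513/512, …
ICs: h(0) = -3/2.

f: a_k = -3, -3/2, 3/8, -3/16, 15/128, -21/256, …
Change of var in L_f (x↦r) gives L₀.
h=h₀': d/dx-closure on L₀ ⇒ L.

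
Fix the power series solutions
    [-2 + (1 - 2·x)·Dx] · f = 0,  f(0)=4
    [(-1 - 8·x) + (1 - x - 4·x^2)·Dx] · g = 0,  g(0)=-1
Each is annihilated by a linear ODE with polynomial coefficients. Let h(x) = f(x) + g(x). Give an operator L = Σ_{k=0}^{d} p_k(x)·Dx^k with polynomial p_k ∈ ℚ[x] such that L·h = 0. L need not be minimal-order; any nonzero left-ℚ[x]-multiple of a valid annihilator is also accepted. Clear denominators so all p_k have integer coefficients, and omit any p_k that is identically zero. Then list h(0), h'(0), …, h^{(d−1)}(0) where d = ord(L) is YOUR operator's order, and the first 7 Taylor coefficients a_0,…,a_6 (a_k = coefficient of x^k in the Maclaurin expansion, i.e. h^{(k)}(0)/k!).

f: a_k = 4, 8, 16, 32, 64, 128, 256, …
g: a_k = -1, -1, -5, -9, -29, -65, -181, …
Weyl lclm of L_f,L_g ⇒ L₀ (ord ≤ 2).
L = (12 - 48·x + 192·x^2 - 128·x^3) + (-2 - 96·x^2 + 352·x^3 - 256·x^4)·Dx + (-1 + 11·x - 30·x^2 + 80·x^4 - 64·x^5)·Dx^2  (order 2).
h: a_k = 3, 7, 11, 23, 35, 63, 75, …
ICs: h(0) = 3, h′(0) = 7.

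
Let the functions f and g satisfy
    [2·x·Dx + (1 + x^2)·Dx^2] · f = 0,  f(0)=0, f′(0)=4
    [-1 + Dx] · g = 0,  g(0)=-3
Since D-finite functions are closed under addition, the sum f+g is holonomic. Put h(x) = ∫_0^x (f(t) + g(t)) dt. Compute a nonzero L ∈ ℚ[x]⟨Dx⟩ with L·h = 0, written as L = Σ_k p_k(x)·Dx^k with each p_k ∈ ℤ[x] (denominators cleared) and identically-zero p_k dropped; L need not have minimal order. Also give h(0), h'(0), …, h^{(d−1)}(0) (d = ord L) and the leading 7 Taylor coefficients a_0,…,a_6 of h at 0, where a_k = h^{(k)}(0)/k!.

f: a_k = 0, 4, 0, -4/3, 0, 4/5, 0, …
g: a_k = -3, -3, -3/2, -1/2, -1/8, -1/40, -1/240, …
f+g: L₀ = lclm(L_f,L_g), ord ≤ 2+1.
h=∫h₀ ⇒ L = L₀·Dx.
L = (2 - 4·x - 2·x^2)·Dx^2 + (-3 + 3·x + x^2 - x^3)·Dx^3 + (1 + x + x^2 + x^3)·Dx^4  (order 4).
h: a_k = 0, -3, 1/2, -1/2, -11/24, -1/40, 31/240, …
ICs: h(0) = 0, h′(0) = -3, h′′(0) = 1, h′′′(0) = -3.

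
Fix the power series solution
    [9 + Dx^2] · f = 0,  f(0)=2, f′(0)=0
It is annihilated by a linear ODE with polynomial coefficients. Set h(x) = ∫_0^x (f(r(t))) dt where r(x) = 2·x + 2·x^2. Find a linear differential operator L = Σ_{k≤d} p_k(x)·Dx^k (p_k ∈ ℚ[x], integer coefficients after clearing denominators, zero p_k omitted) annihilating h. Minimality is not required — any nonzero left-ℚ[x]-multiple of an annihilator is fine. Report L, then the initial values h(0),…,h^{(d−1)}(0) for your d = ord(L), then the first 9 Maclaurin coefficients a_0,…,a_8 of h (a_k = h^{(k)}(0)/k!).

f: a_k = 2, 0, -9, 0, 27/4, 0, -81/40, 0, 729/2240, …
Substitute x→r, Dx→(1/r')Dx; clear ⇒ L₀.
h=∫h₀ ⇒ L = L₀·Dx.
L = (36 + 216·x + 432·x^2 + 288·x^3)·Dx - 2·Dx^2 + (1 + 2·x)·Dx^3  (order 3).
h: a_k = 0, 2, 0, -12, -18, 72/5, 72, 2592/35, -216/5, …
ICs: h(0) = 0, h′(0) = 2, h′′(0) = 0.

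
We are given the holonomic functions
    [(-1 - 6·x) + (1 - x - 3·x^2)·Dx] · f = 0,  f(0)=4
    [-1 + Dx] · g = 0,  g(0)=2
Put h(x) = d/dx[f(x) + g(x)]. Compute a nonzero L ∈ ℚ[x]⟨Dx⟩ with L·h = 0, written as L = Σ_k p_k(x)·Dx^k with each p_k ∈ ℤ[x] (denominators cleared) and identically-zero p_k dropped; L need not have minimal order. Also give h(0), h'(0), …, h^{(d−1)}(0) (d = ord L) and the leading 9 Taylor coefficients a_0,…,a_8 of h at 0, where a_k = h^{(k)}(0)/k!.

L = (34 + 278·x + 312·x^2 + 756·x^3 + 162·x^4) + (-41 - 284·x - 341·x^2 - 672·x^3 + 45·x^4 + 54·x^5)·Dx + (7 + 6·x + 29·x^2 - 84·x^3 - 207·x^4 - 54·x^5)·Dx^2  (order 2).
h: a_k = 6, 34, 85, 913/3, 9601/12, 139681/60, 2187361/360, 40965121/2520, 841155841/20160, …
ICs: h(0) = 6, h′(0) = 34.

f: a_k = 4, 4, 16, 28, 76, 160, 388, 868, 2032, …
g: a_k = 2, 2, 1, 1/3, 1/12, 1/60, 1/360, 1/2520, 1/20160, …
f+g: L₀ = lclm(L_f,L_g), ord ≤ 1+1.
Differentiate: ansatz ord ≤ ord L₀ ⇒ L.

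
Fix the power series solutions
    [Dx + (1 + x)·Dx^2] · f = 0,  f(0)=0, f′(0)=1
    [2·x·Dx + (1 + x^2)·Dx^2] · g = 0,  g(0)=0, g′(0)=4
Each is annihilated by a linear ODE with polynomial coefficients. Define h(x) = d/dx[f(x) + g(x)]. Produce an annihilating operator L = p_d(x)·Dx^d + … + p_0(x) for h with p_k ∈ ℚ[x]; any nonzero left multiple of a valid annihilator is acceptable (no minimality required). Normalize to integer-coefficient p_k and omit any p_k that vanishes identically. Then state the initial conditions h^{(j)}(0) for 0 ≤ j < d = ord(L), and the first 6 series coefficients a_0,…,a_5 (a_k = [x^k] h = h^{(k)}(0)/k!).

f: a_k = 0, 1, -1/2, 1/3, -1/4, 1/5, …
g: a_k = 0, 4, 0, -4/3, 0, 4/5, …
f+g: L₀ = lclm(L_f,L_g), ord ≤ 2+2.
h₀' ⇒ L via d/dx closure of L₀.
L = (-2 - 6·x + 6·x^2 + 2·x^3) + (-4 - 4·x + 12·x^3 + 4·x^4)·Dx + (-1 + x + 2·x^2 + 2·x^3 + 3·x^4 + x^5)·Dx^2  (order 2).
h: a_k = 5, -1, -3, -1, 5, -1, …
ICs: h(0) = 5, h′(0) = -1.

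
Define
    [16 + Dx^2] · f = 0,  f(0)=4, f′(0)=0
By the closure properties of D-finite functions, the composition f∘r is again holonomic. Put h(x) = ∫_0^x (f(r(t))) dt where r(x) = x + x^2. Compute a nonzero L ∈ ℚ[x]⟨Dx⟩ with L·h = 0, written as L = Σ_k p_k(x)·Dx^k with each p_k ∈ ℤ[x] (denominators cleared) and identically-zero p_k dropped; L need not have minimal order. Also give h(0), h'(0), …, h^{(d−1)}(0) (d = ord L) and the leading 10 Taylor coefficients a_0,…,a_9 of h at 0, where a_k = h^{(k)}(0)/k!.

f: a_k = 4, 0, -32, 0, 128/3, 0, -1024/45, 0, 2048/315, 0, …
Substitute x→r, Dx→(1/r')Dx; clear ⇒ L₀.
h=∫₀ˣh₀: take L = L₀·Dx.
L = (16 + 96·x + 192·x^2 + 128·x^3)·Dx - 2·Dx^2 + (1 + 2·x)·Dx^3  (order 3).
h: a_k = 0, 4, 0, -32/3, -16, 32/15, 256/9, 10496/315, 64/15, -92032/2835, …
ICs: h(0) = 0, h′(0) = 4, h′′(0) = 0.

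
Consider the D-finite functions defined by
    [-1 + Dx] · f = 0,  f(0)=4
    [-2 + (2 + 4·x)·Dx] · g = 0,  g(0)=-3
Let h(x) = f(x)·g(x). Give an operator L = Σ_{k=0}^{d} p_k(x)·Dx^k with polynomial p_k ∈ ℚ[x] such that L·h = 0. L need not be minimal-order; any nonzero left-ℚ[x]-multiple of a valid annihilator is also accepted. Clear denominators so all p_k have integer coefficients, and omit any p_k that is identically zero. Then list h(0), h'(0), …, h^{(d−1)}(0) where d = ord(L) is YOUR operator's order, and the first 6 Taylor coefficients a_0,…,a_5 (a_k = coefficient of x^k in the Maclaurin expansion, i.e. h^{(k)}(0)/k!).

f: a_k = 4, 4, 2, 2/3, 1/6, 1/30, …
g: a_k = -3, -3, 3/2, -3/2, 15/8, -21/8, …
L₀ := L_f ⊗_s L_g (sym. prod.), ord ≤ 1.
L = (-2 - 2·x) + (1 + 2·x)·Dx  (order 1).
h: a_k = -12, -24, -12, -8, 2, -28/5, …
ICs: h(0) = -12.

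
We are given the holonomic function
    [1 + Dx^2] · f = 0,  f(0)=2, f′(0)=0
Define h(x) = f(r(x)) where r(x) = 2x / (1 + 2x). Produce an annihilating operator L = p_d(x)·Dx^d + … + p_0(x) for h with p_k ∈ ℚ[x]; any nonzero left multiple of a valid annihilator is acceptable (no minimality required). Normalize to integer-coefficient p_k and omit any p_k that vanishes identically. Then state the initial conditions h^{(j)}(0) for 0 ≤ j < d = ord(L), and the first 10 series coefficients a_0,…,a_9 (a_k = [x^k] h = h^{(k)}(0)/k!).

f: a_k = 2, 0, -1, 0, 1/12, 0, -1/360, 0, 1/20160, 0, …
f∘r: x↦r, Dx↦Dx/r' in L_f ⇒ L₀.
L = 4 + (4 + 24·x + 48·x^2 + 32·x^3)·Dx + (1 + 8·x + 24·x^2 + 32·x^3 + 16·x^4)·Dx^2  (order 2).
h: a_k = 2, 0, -4, 16, -140/3, 352/3, -12008/45, 2784/5, -66796/63, 562624/315, …
ICs: h(0) = 2, h′(0) = 0.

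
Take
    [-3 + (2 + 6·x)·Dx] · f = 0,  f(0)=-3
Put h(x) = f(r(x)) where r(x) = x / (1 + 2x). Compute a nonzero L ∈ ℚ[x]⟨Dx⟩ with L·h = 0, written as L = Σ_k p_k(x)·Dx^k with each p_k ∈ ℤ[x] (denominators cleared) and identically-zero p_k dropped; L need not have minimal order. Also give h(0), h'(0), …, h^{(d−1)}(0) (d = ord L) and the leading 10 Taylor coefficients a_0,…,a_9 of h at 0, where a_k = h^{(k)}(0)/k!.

f: a_k = -3, -9/2, 27/8, -81/16, 1215/128, -5103/256, 45927/1024, -216513/2048, 8444007/32768, -42220035/65536, …
Change of var in L_f (x↦r) gives L₀.
L = -3 + (2 + 14·x + 20·x^2)·Dx  (order 1).
h: a_k = -3, -9/2, 99/8, -585/16, 14895/128, -101727/256, 1477503/1024, -11283849/2048, 717364935/32768, -5879661795/65536, …
ICs: h(0) = -3.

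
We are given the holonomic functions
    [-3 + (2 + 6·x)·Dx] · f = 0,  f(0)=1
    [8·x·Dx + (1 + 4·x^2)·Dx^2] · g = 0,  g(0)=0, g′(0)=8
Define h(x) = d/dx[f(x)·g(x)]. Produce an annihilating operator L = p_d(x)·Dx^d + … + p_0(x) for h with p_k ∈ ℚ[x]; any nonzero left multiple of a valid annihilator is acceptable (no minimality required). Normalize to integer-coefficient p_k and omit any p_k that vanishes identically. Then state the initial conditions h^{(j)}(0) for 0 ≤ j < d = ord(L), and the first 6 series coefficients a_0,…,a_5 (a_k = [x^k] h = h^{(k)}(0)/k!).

f: a_k = 1, 3/2, -9/8, 27/16, -405/128, 1701/256, …
g: a_k = 0, 8, 0, -32/3, 0, 128/5, …
Sym-product of L_f,L_g gives L₀ (≤ ord 2).
h₀' ⇒ L via d/dx closure of L₀.
L = (15 + 1440·x + 1656·x^2 - 3456·x^3 - 1296·x^4) + (172 + 1188·x + 3552·x^2 + 1152·x^3 - 12096·x^4 - 5184·x^5)·Dx + (36 + 152·x + 36·x^2 - 256·x^3 - 864·x^4 - 3456·x^5 - 1728·x^6)·Dx^2  (order 2).
h: a_k = 8, 24, -59, -10, 983/16, 35307/80, …
ICs: h(0) = 8, h′(0) = 24.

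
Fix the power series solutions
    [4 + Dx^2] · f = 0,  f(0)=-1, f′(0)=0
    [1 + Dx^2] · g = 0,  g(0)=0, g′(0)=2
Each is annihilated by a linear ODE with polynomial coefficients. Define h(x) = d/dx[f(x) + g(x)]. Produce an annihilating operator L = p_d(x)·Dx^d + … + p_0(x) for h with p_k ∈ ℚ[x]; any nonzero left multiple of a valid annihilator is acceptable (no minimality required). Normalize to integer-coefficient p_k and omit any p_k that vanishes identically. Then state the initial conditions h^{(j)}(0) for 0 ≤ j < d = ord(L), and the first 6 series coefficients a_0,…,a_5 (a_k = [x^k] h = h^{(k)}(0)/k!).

f: a_k = -1, 0, 2, 0, -2/3, 0, …
g: a_k = 0, 2, 0, -1/3, 0, 1/60, …
h₀=f+g: left-lcm gives L₀, ord ≤ 4.
Derive L from L₀ (diff closure).
L = 4 + 5·Dx^2 + Dx^4  (order 4).
h: a_k = 2, 4, -1, -8/3, 1/12, 8/15, …
ICs: h(0) = 2, h′(0) = 4, h′′(0) = -2, h′′′(0) = -16.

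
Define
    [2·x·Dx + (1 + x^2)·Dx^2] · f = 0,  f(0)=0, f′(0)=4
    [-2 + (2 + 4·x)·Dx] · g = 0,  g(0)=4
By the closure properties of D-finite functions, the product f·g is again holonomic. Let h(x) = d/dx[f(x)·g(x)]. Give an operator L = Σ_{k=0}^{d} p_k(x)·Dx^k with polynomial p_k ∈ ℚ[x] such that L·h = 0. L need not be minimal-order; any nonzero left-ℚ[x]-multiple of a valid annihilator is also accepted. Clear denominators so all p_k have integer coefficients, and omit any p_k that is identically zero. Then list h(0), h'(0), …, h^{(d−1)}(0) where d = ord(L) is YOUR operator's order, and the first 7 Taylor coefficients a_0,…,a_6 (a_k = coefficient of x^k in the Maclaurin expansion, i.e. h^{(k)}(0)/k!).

f: a_k = 0, 4, 0, -4/3, 0, 4/5, 0, …
g: a_k = 4, 4, -2, 2, -5/2, 7/2, -21/4, …
Sym-product of L_f,L_g gives L₀ (≤ ord 2).
h=h₀': d/dx-closure on L₀ ⇒ L.
L = (-1 + 20·x + 20·x^2 - 12·x^3 - 3·x^4) + (8 + 30·x + 54·x^2 + 34·x^3 - 42·x^4 - 12·x^5)·Dx + (3 + 10·x + 6·x^2 - 2·x^3 - x^4 - 12·x^5 - 4·x^6)·Dx^2  (order 2).
h: a_k = 16, 32, -40, 32/3, -62/3, 436/5, -2263/15, …
ICs: h(0) = 16, h′(0) = 32.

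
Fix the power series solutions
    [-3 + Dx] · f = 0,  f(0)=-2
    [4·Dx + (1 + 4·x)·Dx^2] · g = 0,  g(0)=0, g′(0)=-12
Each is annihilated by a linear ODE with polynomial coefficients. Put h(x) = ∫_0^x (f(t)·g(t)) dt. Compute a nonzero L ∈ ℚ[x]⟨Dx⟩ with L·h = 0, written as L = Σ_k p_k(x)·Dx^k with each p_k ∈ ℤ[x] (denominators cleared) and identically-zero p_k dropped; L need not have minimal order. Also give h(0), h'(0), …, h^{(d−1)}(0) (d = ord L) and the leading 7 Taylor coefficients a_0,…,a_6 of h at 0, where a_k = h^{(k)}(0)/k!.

f: a_k = -2, -6, -9, -9, -27/4, -81/20, -81/40, …
g: a_k = 0, -12, 24, -64, 192, -3072/5, 2048, …
Product ⇒ symmetric product L₀, ord ≤ 2.
Integrate: L := L₀·Dx.
L = (-3 + 36·x)·Dx + (-2 - 24·x)·Dx^2 + (1 + 4·x)·Dx^3  (order 3).
h: a_k = 0, 0, 12, 8, 23, -108/5, 863/10, …
ICs: h(0) = 0, h′(0) = 0, h′′(0) = 24.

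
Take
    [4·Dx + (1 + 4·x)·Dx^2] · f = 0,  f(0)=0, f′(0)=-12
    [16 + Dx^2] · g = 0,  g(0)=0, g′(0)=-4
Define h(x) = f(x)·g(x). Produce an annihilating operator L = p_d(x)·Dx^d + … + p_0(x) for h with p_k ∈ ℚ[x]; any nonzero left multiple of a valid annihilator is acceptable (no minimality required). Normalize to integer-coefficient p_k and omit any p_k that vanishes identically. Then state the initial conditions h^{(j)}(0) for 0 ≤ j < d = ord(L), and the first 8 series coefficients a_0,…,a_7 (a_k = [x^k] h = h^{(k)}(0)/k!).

f: a_k = 0, -12, 24, -64, 192, -3072/5, 2048, -49152/7, …
g: a_k = 0, -4, 0, 32/3, 0, -128/15, 0, 1024/315, …
h₀=f·g: eliminate ⇒ L₀, order ≤ 2·2.
L = (-768 + 6144·x + 77824·x^2 + 262144·x^3 + 262144·x^4) + (256 + 5120·x + 24576·x^2 + 32768·x^3)·Dx + (1280·x + 10752·x^2 + 32768·x^3 + 32768·x^4)·Dx^2 + (16 + 320·x + 1536·x^2 + 2048·x^3)·Dx^3 + (3 + 56·x + 368·x^2 + 1024·x^3 + 1024·x^4)·Dx^4  (order 4).
h: a_k = 0, 0, 48, -96, 128, -512, 5632/3, -31744/5, …
ICs: h(0) = 0, h′(0) = 0, h′′(0) = 96, h′′′(0) = -576.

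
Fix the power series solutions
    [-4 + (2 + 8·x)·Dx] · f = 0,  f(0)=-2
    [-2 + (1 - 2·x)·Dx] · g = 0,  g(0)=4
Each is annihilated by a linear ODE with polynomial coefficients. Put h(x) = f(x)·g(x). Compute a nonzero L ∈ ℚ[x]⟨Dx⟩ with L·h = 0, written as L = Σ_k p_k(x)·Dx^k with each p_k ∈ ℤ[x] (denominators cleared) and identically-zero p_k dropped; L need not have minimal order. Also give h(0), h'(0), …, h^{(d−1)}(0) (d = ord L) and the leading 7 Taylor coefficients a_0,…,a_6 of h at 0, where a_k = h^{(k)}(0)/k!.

L = (4 + 4·x) + (-1 - 2·x + 8·x^2)·Dx  (order 1).
h: a_k = -8, -32, -48, -128, -176, -576, -480, …
ICs: h(0) = -8.

f: a_k = -2, -4, 4, -8, 20, -56, 168, …
g: a_k = 4, 8, 16, 32, 64, 128, 256, …
Sym-product of L_f,L_g gives L₀ (≤ ord 1).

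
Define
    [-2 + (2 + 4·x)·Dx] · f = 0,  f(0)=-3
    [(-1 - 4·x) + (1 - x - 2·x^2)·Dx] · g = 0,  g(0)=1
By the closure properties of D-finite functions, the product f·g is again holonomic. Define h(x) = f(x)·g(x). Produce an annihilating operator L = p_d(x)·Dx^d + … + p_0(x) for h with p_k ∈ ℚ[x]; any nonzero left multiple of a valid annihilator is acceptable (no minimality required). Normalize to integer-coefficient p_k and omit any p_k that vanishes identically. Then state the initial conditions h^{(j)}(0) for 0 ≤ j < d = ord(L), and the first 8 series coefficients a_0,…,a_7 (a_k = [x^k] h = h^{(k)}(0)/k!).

f: a_k = -3, -3, 3/2, -3/2, 15/8, -21/8, 63/16, -99/16, …
g: a_k = 1, 1, 3, 5, 11, 21, 43, 85, …
h₀=f·g: eliminate ⇒ L₀, order ≤ 1·1.
L = (2 + 5·x + 6·x^2) + (-1 - x + 4·x^2 + 4·x^3)·Dx  (order 1).
h: a_k = -3, -6, -21/2, -24, -345/8, -375/4, -2817/16, -1479/4, …
ICs: h(0) = -3.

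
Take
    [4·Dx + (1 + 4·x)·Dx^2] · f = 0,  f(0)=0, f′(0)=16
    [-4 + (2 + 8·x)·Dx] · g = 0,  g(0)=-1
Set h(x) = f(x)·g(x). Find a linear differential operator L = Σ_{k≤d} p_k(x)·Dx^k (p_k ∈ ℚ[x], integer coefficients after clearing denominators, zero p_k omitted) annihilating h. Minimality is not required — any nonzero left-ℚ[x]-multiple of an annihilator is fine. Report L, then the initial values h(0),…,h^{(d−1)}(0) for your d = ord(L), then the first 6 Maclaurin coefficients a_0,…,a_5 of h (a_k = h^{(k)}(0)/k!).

f: a_k = 0, 16, -32, 256/3, -256, 4096/5, …
g: a_k = -1, -2, 2, -4, 10, -28, …
h₀=f·g: eliminate ⇒ L₀, order ≤ 2·1.
L = 4 + (1 + 8·x + 16·x^2)·Dx^2  (order 2).
h: a_k = 0, -16, 0, 32/3, -128/3, 2272/15, …
ICs: h(0) = 0, h′(0) = -16.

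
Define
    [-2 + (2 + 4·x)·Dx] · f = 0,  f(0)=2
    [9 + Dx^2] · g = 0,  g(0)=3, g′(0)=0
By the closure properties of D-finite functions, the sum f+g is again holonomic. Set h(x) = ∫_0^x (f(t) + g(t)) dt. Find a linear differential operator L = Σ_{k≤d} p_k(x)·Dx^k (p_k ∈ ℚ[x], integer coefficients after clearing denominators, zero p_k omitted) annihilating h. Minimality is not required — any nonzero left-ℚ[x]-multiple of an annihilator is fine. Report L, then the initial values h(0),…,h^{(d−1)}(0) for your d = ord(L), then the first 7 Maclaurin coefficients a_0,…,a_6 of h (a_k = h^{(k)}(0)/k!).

f: a_k = 2, 2, -1, 1, -5/4, 7/4, -21/8, …
g: a_k = 3, 0, -27/2, 0, 81/8, 0, -243/80, …
Weyl lclm of L_f,L_g ⇒ L₀ (ord ≤ 3).
h=∫h₀ ⇒ L = L₀·Dx.
L = (-27 - 81·x - 81·x^2)·Dx + (18 + 117·x + 243·x^2 + 162·x^3)·Dx^2 + (-3 - 9·x - 9·x^2)·Dx^3 + (2 + 13·x + 27·x^2 + 18·x^3)·Dx^4  (order 4).
h: a_k = 0, 5, 1, -29/6, 1/4, 71/40, 7/24, …
ICs: h(0) = 0, h′(0) = 5, h′′(0) = 2, h′′′(0) = -29.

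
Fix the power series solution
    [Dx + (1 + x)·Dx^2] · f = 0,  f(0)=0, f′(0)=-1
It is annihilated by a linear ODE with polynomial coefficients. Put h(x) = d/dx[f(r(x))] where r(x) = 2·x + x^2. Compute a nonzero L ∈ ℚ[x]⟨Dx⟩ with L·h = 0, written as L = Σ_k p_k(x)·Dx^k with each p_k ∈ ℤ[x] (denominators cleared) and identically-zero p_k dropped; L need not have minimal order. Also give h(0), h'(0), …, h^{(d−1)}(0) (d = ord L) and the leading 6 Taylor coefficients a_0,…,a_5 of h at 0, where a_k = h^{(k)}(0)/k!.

f: a_k = 0, -1, 1/2, -1/3, 1/4, -1/5, …
L₀ from L_f via x↦r, Dx↦r'^{-1}Dx.
Differentiate: ansatz ord ≤ ord L₀ ⇒ L.
L = 1 + (1 + x)·Dx  (order 1).
h: a_k = -2, 2, -2, 2, -2, 2, …
ICs: h(0) = -2.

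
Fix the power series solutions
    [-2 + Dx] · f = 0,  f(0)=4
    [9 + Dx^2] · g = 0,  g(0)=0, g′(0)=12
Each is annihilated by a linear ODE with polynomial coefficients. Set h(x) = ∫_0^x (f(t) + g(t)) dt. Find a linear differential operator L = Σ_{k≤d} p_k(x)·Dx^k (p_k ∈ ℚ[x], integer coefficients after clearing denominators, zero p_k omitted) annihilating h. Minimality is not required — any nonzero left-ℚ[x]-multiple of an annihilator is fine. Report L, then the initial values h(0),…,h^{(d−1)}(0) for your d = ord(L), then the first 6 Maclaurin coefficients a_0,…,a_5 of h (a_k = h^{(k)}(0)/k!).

L = -18·Dx + 9·Dx^2 - 2·Dx^3 + Dx^4  (order 4).
h: a_k = 0, 4, 10, 8/3, -19/6, 8/15, …
ICs: h(0) = 0, h′(0) = 4, h′′(0) = 20, h′′′(0) = 16.

f: a_k = 4, 8, 8, 16/3, 8/3, 16/15, …
g: a_k = 0, 12, 0, -18, 0, 81/10, …
Sum ⇒ L₀ = lclm(L_f,L_g) in ℚ(x)⟨Dx⟩.
h=∫₀ˣh₀: take L = L₀·Dx.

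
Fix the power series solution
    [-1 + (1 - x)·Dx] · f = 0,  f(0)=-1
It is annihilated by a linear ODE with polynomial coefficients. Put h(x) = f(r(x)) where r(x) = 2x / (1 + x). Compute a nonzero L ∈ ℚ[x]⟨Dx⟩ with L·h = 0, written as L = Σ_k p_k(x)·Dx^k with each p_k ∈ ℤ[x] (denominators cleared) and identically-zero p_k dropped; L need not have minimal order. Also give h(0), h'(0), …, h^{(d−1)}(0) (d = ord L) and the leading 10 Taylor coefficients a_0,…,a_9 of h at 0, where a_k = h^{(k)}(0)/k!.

f: a_k = -1, -1, -1, -1, -1, -1, -1, -1, -1, -1, …
f∘r: x↦r, Dx↦Dx/r' in L_f ⇒ L₀.
L = 2 + (-1 + x^2)·Dx  (order 1).
h: a_k = -1, -2, -2, -2, -2, -2, -2, -2, -2, -2, …
ICs: h(0) = -1.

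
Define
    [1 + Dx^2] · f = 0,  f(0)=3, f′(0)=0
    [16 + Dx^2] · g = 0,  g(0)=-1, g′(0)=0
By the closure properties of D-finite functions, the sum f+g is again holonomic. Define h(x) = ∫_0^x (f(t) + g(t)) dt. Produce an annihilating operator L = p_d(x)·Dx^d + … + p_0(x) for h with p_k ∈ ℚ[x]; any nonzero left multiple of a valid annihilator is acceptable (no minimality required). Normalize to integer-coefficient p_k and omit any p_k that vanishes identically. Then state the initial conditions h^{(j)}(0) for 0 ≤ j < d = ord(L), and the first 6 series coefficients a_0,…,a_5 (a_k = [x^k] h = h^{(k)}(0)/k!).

L = 16·Dx + 17·Dx^3 + Dx^5  (order 5).
h: a_k = 0, 2, 0, 13/6, 0, -253/120, …
ICs: h(0) = 0, h′(0) = 2, h′′(0) = 0, h′′′(0) = 13, h′′′′(0) = 0.

f: a_k = 3, 0, -3/2, 0, 1/8, 0, …
g: a_k = -1, 0, 8, 0, -32/3, 0, …
Weyl lclm of L_f,L_g ⇒ L₀ (ord ≤ 4).
h=∫₀ˣh₀: take L = L₀·Dx.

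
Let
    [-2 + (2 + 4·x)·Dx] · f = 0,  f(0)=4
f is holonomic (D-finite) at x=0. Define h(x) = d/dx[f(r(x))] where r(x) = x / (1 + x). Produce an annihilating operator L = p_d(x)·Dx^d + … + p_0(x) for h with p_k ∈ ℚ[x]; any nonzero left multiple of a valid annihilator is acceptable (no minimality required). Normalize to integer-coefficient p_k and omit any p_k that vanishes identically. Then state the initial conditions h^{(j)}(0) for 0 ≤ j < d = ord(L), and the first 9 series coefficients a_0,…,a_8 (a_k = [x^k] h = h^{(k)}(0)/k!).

L = (-3 - 6·x) + (-1 - 4·x - 3·x^2)·Dx  (order 1).
h: a_k = 4, -12, 30, -74, 375/2, -981/2, 5271/4, -14445/4, 321291/32, …
ICs: h(0) = 4.

f: a_k = 4, 4, -2, 2, -5/2, 7/2, -21/4, 33/4, -429/32, …
f∘r: x↦r, Dx↦Dx/r' in L_f ⇒ L₀.
h₀' ⇒ L via d/dx closure of L₀.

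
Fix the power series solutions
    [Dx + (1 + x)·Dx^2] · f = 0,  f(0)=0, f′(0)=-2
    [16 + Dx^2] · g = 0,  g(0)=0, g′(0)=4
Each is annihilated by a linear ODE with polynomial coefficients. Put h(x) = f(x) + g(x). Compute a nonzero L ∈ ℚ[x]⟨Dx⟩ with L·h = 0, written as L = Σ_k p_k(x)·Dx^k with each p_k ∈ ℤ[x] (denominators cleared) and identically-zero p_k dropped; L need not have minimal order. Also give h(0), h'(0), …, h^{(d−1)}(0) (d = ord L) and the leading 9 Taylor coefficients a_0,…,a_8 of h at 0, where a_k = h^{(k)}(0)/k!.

f: a_k = 0, -2, 1, -2/3, 1/2, -2/5, 1/3, -2/7, 1/4, …
g: a_k = 0, 4, 0, -32/3, 0, 128/15, 0, -1024/315, 0, …
Weyl lclm of L_f,L_g ⇒ L₀ (ord ≤ 4).
L = (176 + 256·x + 128·x^2)·Dx + (144 + 400·x + 384·x^2 + 128·x^3)·Dx^2 + (11 + 16·x + 8·x^2)·Dx^3 + (9 + 25·x + 24·x^2 + 8·x^3)·Dx^4  (order 4).
h: a_k = 0, 2, 1, -34/3, 1/2, 122/15, 1/3, -1114/315, 1/4, …
ICs: h(0) = 0, h′(0) = 2, h′′(0) = 2, h′′′(0) = -68.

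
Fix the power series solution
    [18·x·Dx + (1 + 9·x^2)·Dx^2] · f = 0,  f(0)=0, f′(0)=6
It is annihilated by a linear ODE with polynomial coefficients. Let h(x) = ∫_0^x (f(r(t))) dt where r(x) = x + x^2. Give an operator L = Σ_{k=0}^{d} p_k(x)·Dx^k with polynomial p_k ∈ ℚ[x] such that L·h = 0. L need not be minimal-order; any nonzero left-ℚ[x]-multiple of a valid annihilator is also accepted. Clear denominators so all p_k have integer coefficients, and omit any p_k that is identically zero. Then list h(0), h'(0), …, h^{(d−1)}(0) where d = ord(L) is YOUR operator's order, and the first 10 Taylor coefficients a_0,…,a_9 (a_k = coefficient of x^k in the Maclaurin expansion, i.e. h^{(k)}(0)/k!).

L = (-2 + 18·x + 72·x^2 + 108·x^3 + 54·x^4)·Dx^2 + (1 + 2·x + 9·x^2 + 36·x^3 + 45·x^4 + 18·x^5)·Dx^3  (order 3).
h: a_k = 0, 0, 3, 2, -9/2, -54/5, 36/5, 468/7, 1215/28, -378, …
ICs: h(0) = 0, h′(0) = 0, h′′(0) = 6.

f: a_k = 0, 6, 0, -18, 0, 486/5, 0, -4374/7, 0, 4374, …
Substitute x→r, Dx→(1/r')Dx; clear ⇒ L₀.
h=∫h₀ ⇒ L = L₀·Dx.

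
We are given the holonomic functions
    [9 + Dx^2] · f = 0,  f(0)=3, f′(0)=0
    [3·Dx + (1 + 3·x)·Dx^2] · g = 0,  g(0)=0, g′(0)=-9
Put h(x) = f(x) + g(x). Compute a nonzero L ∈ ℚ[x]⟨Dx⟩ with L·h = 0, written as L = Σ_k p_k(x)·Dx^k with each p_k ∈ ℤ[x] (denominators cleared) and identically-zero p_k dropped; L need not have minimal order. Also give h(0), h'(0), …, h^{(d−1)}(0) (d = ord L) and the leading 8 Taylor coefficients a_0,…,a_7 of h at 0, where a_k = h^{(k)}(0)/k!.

f: a_k = 3, 0, -27/2, 0, 81/8, 0, -243/80, 0, …
g: a_k = 0, -9, 27/2, -27, 243/4, -729/5, 729/2, -6561/7, …
h₀=f+g: left-lcm gives L₀, ord ≤ 4.
L = (63 + 54·x + 81·x^2)·Dx + (9 + 45·x + 81·x^2 + 81·x^3)·Dx^2 + (7 + 6·x + 9·x^2)·Dx^3 + (1 + 5·x + 9·x^2 + 9·x^3)·Dx^4  (order 4).
h: a_k = 3, -9, 0, -27, 567/8, -729/5, 28917/80, -6561/7, …
ICs: h(0) = 3, h′(0) = -9, h′′(0) = 0, h′′′(0) = -162.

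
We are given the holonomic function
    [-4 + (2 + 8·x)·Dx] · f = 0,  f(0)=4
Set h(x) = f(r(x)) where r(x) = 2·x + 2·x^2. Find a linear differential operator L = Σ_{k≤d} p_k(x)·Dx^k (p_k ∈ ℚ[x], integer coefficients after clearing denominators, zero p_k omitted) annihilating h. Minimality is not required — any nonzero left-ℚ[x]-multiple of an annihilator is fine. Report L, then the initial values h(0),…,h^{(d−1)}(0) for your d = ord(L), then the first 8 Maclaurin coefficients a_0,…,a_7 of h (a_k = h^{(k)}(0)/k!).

f: a_k = 4, 8, -8, 16, -40, 112, -336, 1056, …
Substitute x→r, Dx→(1/r')Dx; clear ⇒ L₀.
L = (-4 - 8·x) + (1 + 8·x + 8·x^2)·Dx  (order 1).
h: a_k = 4, 16, -16, 64, -288, 1408, -7296, 39424, …
ICs: h(0) = 4.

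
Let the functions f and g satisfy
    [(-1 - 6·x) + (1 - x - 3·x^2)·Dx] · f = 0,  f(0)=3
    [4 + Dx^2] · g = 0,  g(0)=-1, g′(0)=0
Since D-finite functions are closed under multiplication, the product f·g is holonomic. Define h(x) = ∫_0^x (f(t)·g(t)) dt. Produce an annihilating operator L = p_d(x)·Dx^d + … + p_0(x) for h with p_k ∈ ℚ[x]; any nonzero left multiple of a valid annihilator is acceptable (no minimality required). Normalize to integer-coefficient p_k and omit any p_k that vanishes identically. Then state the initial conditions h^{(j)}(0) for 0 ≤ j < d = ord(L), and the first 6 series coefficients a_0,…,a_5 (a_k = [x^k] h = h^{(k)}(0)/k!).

f: a_k = 3, 3, 12, 21, 57, 120, …
g: a_k = -1, 0, 2, 0, -2/3, 0, …
Product ⇒ symmetric product L₀, ord ≤ 2.
Integrate: L := L₀·Dx.
L = (2 + 4·x + 12·x^2)·Dx + (2 + 12·x)·Dx^2 + (-1 + x + 3·x^2)·Dx^3  (order 3).
h: a_k = 0, -3, -3/2, -2, -15/4, -7, …
ICs: h(0) = 0, h′(0) = -3, h′′(0) = -3.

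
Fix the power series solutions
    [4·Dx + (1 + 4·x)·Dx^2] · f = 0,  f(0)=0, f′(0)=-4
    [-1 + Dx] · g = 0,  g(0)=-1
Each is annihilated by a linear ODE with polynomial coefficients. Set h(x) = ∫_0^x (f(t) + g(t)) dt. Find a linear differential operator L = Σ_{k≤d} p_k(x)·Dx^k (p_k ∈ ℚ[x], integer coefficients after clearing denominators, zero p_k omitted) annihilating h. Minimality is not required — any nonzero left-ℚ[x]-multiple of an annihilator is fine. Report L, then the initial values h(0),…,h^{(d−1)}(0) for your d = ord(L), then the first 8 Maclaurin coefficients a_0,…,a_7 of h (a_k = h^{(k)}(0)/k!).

f: a_k = 0, -4, 8, -64/3, 64, -1024/5, 2048/3, -16384/7, …
g: a_k = -1, -1, -1/2, -1/6, -1/24, -1/120, -1/720, -1/5040, …
L₀ := lclm(L_f,L_g); ord L₀ ≤ 2+1.
∫: right-multiply L₀ by Dx.
L = (-36 - 16·x)·Dx^2 + (31 - 8·x - 16·x^2)·Dx^3 + (5 + 24·x + 16·x^2)·Dx^4  (order 4).
h: a_k = 0, -1, -5/2, 5/2, -43/8, 307/24, -24577/720, 70217/720, …
ICs: h(0) = 0, h′(0) = -1, h′′(0) = -5, h′′′(0) = 15.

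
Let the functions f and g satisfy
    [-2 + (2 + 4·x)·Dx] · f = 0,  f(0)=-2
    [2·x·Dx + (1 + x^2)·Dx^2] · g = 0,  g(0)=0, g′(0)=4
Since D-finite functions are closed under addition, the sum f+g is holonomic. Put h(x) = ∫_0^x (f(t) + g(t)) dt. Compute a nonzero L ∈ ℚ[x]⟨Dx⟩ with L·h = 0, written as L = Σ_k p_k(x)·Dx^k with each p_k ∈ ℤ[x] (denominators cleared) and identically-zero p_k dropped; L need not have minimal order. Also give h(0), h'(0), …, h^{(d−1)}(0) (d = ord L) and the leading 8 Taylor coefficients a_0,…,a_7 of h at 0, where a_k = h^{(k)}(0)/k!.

L = (-2 - 10·x + 6·x^2 + 6·x^3)·Dx^2 + (-5 - 8·x - 8·x^2 + 24·x^3 + 21·x^4)·Dx^3 + (-1 + 6·x^2 + 6·x^3 + 7·x^4 + 6·x^5)·Dx^4  (order 4).
h: a_k = 0, -2, 1, 1/3, -7/12, 1/4, -19/120, 3/8, …
ICs: h(0) = 0, h′(0) = -2, h′′(0) = 2, h′′′(0) = 2.

f: a_k = -2, -2, 1, -1, 5/4, -7/4, 21/8, -33/8, …
g: a_k = 0, 4, 0, -4/3, 0, 4/5, 0, -4/7, …
h₀=f+g: left-lcm gives L₀, ord ≤ 3.
h=∫h₀ ⇒ L = L₀·Dx.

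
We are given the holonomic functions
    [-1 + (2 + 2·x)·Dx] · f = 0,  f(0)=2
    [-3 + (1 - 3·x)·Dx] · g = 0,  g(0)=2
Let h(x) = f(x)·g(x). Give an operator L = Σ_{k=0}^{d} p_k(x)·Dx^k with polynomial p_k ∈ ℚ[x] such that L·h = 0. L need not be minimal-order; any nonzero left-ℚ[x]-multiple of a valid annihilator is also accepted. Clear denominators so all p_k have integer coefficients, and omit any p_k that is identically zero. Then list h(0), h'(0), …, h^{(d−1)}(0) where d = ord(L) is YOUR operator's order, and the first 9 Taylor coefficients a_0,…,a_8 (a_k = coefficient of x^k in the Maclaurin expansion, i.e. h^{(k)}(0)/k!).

L = (7 + 3·x) + (-2 + 4·x + 6·x^2)·Dx  (order 1).
h: a_k = 4, 14, 83/2, 499/4, 11971/32, 71833/64, 861975/256, 5171883/512, 248249955/8192, …
ICs: h(0) = 4.

f: a_k = 2, 1, -1/4, 1/8, -5/64, 7/128, -21/512, 33/1024, -429/16384, …
g: a_k = 2, 6, 18, 54, 162, 486, 1458, 4374, 13122, …
h₀=f·g: eliminate ⇒ L₀, order ≤ 1·1.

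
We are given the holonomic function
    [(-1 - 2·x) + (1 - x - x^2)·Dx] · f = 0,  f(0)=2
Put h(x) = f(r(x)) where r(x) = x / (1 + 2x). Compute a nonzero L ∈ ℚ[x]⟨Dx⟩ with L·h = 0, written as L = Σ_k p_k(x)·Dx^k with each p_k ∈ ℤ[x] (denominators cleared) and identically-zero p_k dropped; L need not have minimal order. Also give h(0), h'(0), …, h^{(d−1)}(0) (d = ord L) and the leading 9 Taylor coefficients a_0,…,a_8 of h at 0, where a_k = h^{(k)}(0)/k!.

f: a_k = 2, 2, 4, 6, 10, 16, 26, 42, 68, …
f∘r: x↦r, Dx↦Dx/r' in L_f ⇒ L₀.
L = (-1 - 4·x) + (1 + 5·x + 7·x^2 + 2·x^3)·Dx  (order 1).
h: a_k = 2, 2, 0, -2, 6, -16, 42, -110, 288, …
ICs: h(0) = 2.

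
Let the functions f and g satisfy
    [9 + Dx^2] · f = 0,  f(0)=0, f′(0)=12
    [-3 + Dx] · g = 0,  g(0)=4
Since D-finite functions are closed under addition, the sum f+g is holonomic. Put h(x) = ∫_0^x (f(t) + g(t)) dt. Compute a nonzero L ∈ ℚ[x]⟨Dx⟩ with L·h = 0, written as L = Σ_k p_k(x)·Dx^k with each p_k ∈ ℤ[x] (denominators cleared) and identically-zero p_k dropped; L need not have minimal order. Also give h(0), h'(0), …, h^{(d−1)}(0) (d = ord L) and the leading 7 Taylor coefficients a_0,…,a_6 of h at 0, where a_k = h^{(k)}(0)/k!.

L = -27·Dx + 9·Dx^2 - 3·Dx^3 + Dx^4  (order 4).
h: a_k = 0, 4, 12, 6, 0, 27/10, 27/10, …
ICs: h(0) = 0, h′(0) = 4, h′′(0) = 24, h′′′(0) = 36.

f: a_k = 0, 12, 0, -18, 0, 81/10, 0, …
g: a_k = 4, 12, 18, 18, 27/2, 81/10, 81/20, …
Weyl lclm of L_f,L_g ⇒ L₀ (ord ≤ 3).
h=∫₀ˣh₀: take L = L₀·Dx.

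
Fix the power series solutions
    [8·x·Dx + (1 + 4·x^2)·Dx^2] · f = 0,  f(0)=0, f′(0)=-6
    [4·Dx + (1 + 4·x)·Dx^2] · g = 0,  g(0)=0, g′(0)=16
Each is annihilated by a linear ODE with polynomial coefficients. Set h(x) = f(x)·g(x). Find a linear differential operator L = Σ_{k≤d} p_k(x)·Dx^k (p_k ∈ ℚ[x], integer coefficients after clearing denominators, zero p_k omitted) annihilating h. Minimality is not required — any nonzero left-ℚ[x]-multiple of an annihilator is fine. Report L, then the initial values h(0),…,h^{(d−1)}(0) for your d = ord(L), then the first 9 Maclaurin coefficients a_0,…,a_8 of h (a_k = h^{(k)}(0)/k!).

L = (96 + 640·x + 1408·x^2 + 7680·x^3 + 15360·x^4 + 26624·x^5 + 8192·x^7)·Dx + (24 + 320·x + 2656·x^2 + 9728·x^3 + 28160·x^4 + 47616·x^5 + 71680·x^6 + 6144·x^7 + 28672·x^8)·Dx^2 + (12 + 104·x + 672·x^2 + 2976·x^3 + 8256·x^4 + 18048·x^5 + 24576·x^6 + 35328·x^7 + 6144·x^8 + 16384·x^9)·Dx^3 + (1 + 12·x + 68·x^2 + 256·x^3 + 696·x^4 + 1536·x^5 + 2688·x^6 + 3072·x^7 + 4224·x^8 + 1024·x^9 + 2048·x^10)·Dx^4  (order 4).
h: a_k = 0, 0, -96, 192, -384, 1280, -68096/15, 74752/5, -251904/5, …
ICs: h(0) = 0, h′(0) = 0, h′′(0) = -192, h′′′(0) = 1152.

f: a_k = 0, -6, 0, 8, 0, -96/5, 0, 384/7, 0, …
g: a_k = 0, 16, -32, 256/3, -256, 4096/5, -8192/3, 65536/7, -32768, …
Product ⇒ symmetric product L₀, ord ≤ 4.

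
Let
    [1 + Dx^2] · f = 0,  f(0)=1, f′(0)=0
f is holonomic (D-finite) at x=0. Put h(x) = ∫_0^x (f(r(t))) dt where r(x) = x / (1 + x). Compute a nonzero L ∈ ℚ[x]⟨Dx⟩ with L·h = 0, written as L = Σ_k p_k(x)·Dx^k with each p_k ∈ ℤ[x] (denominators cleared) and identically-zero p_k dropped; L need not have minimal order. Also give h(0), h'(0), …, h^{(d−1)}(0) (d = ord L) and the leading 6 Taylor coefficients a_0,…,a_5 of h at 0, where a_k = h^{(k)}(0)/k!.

f: a_k = 1, 0, -1/2, 0, 1/24, 0, …
L₀ from L_f via x↦r, Dx↦r'^{-1}Dx.
h=∫h₀ ⇒ L = L₀·Dx.
L = Dx + (2 + 6·x + 6·x^2 + 2·x^3)·Dx^2 + (1 + 4·x + 6·x^2 + 4·x^3 + x^4)·Dx^3  (order 3).
h: a_k = 0, 1, 0, -1/6, 1/4, -7/24, …
ICs: h(0) = 0, h′(0) = 1, h′′(0) = 0.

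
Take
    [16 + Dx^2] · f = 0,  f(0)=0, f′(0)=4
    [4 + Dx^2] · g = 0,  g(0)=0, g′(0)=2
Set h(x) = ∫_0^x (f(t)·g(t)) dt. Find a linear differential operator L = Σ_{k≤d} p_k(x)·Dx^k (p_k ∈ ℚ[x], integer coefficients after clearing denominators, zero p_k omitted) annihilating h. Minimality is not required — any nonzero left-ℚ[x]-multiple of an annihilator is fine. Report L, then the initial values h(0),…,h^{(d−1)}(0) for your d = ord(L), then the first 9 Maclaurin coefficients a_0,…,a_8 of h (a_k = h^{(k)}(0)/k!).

L = 144·Dx + 40·Dx^3 + Dx^5  (order 5).
h: a_k = 0, 0, 0, 8/3, 0, -16/3, 0, 208/45, 0, …
ICs: h(0) = 0, h′(0) = 0, h′′(0) = 0, h′′′(0) = 16, h′′′′(0) = 0.

f: a_k = 0, 4, 0, -32/3, 0, 128/15, 0, -1024/315, 0, …
g: a_k = 0, 2, 0, -4/3, 0, 4/15, 0, -8/315, 0, …
Sym-product of L_f,L_g gives L₀ (≤ ord 4).
h=∫₀ˣh₀: take L = L₀·Dx.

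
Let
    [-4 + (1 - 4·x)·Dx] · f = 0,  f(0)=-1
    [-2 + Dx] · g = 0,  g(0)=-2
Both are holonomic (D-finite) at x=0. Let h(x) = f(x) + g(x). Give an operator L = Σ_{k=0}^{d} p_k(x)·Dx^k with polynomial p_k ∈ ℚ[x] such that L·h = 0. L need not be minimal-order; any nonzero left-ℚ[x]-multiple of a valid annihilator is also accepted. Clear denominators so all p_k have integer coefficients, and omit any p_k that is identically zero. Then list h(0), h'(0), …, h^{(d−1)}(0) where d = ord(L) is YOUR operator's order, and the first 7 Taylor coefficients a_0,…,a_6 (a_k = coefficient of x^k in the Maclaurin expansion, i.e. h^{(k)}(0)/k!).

f: a_k = -1, -4, -16, -64, -256, -1024, -4096, …
g: a_k = -2, -4, -4, -8/3, -4/3, -8/15, -8/45, …
Weyl lclm of L_f,L_g ⇒ L₀ (ord ≤ 2).
L = (-24 - 32·x) + (14 + 16·x - 32·x^2)·Dx + (-1 + 16·x^2)·Dx^2  (order 2).
h: a_k = -3, -8, -20, -200/3, -772/3, -15368/15, -184328/45, …
ICs: h(0) = -3, h′(0) = -8.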